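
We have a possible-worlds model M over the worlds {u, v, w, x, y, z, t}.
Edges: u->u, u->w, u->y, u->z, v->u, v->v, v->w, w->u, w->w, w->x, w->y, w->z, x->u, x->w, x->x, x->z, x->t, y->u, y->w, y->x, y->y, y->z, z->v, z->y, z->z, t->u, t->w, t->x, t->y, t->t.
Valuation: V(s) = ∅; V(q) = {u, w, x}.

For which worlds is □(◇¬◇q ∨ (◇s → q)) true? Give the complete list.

Recall that □ψ holds at a world iff ψ holds at every accessible world, and ◇ψ holds iff ψ holds at some accessible world.
Let φ = □(◇¬◇q ∨ (◇s → q)). Evaluate φ at each world:
  u (successors {u, w, y, z}): φ is true.
  v (successors {u, v, w}): φ is true.
  w (successors {u, w, x, y, z}): φ is true.
  x (successors {u, w, x, z, t}): φ is true.
  y (successors {u, w, x, y, z}): φ is true.
  z (successors {v, y, z}): φ is true.
  t (successors {u, w, x, y, t}): φ is true.
For instance, at x:
  At x: □(◇¬◇q ∨ (◇s → q)) requires ◇¬◇q ∨ (◇s → q) at every successor {u, w, x, z, t}.
    At u: ◇¬◇q ∨ (◇s → q) is true.
    At w: ◇¬◇q ∨ (◇s → q) is true.
    At x: ◇¬◇q ∨ (◇s → q) is true.
    At z: ◇¬◇q ∨ (◇s → q) is true.
    At t: ◇¬◇q ∨ (◇s → q) is true.
  So □(◇¬◇q ∨ (◇s → q)) is true at x.
Satisfying worlds: {u, v, w, x, y, z, t}

u, v, w, x, y, z, t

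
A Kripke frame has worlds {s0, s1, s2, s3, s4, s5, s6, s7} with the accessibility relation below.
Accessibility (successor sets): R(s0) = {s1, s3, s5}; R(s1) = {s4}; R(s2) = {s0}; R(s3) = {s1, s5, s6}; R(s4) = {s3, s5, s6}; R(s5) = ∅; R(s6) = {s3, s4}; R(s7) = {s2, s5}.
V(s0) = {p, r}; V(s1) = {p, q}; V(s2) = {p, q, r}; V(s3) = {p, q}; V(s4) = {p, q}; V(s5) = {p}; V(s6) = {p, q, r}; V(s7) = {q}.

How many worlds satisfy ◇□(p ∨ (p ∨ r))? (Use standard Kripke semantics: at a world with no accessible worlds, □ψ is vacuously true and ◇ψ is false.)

Let φ = ◇□(p ∨ (p ∨ r)). Evaluate φ at each world:
  s0 (successors {s1, s3, s5}): φ is true.
  s1 (successors {s4}): φ is true.
  s2 (successors {s0}): φ is true.
  s3 (successors {s1, s5, s6}): φ is true.
  s4 (successors {s3, s5, s6}): φ is true.
  s5 (successors ∅): φ is false.
  s6 (successors {s3, s4}): φ is true.
  s7 (successors {s2, s5}): φ is true.
For instance, at s4:
  At s4: ◇□(p ∨ (p ∨ r)) requires □(p ∨ (p ∨ r)) at some successor in {s3, s5, s6}.
    □(p ∨ (p ∨ r)) holds at s3, so ◇□(p ∨ (p ∨ r)) is true at s4.
      At s3: □(p ∨ (p ∨ r)) requires p ∨ (p ∨ r) at every successor {s1, s5, s6}.
        At s1: p ∨ (p ∨ r) is true.
        At s5: p ∨ (p ∨ r) is true.
        At s6: p ∨ (p ∨ r) is true.
      So □(p ∨ (p ∨ r)) is true at s3.
Satisfying worlds: {s0, s1, s2, s3, s4, s6, s7}

7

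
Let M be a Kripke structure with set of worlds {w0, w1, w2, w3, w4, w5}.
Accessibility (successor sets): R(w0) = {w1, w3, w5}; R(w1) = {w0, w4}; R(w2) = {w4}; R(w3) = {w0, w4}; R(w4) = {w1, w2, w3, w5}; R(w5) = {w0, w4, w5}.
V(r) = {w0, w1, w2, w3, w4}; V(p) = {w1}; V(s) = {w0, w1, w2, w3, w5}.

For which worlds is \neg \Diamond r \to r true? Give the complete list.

w0, w1, w2, w3, w4, w5

Let φ = \neg \Diamond r \to r. Evaluate φ at each world:
  w0 (successors {w1, w3, w5}): φ is true.
  w1 (successors {w0, w4}): φ is true.
  w2 (successors {w4}): φ is true.
  w3 (successors {w0, w4}): φ is true.
  w4 (successors {w1, w2, w3, w5}): φ is true.
  w5 (successors {w0, w4, w5}): φ is true.
For instance, at w3:
  At w3: \neg \Diamond r is false, r is true, so \neg \Diamond r \to r is true.
    At w3: \Diamond r is true, so \neg \Diamond r is false.
      At w3: \Diamond r requires r at some successor in {w0, w4}.
        r holds at w0, so \Diamond r is true at w3.
Satisfying worlds: {w0, w1, w2, w3, w4, w5}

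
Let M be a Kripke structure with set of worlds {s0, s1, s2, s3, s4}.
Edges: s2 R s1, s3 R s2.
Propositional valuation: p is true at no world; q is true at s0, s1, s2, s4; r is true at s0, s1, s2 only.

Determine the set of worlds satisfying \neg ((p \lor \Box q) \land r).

s3, s4

Let φ = \neg ((p \lor \Box q) \land r). Evaluate φ at each world:
  s0 (successors ∅): φ is false.
  s1 (successors ∅): φ is false.
  s2 (successors {s1}): φ is false.
  s3 (successors {s2}): φ is true.
  s4 (successors ∅): φ is true.
For instance, at s2:
  At s2: (p \lor \Box q) \land r is true, so \neg ((p \lor \Box q) \land r) is false.
    At s2: p \lor \Box q is true, r is true, so (p \lor \Box q) \land r is true.
      At s2: p is false, \Box q is true, so p \lor \Box q is true.
Satisfying worlds: {s3, s4}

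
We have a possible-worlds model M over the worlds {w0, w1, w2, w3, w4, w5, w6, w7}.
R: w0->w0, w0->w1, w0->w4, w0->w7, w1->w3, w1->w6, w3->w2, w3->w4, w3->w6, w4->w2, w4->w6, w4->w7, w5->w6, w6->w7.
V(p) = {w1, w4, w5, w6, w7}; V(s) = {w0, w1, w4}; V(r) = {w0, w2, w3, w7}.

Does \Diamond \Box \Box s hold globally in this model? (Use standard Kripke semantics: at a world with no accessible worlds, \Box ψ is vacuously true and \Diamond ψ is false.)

Let φ = \Diamond \Box \Box s. Evaluate φ at each world:
  w0 (successors {w0, w1, w4, w7}): φ is true.
  w1 (successors {w3, w6}): φ is true.
  w2 (successors ∅): φ is false.
  w3 (successors {w2, w4, w6}): φ is true.
  w4 (successors {w2, w6, w7}): φ is true.
  w5 (successors {w6}): φ is true.
  w6 (successors {w7}): φ is true.
  w7 (successors ∅): φ is false.
Detail at w2 (counterexample):
  At w2: no accessible worlds, so \Diamond \Box \Box s is false.

No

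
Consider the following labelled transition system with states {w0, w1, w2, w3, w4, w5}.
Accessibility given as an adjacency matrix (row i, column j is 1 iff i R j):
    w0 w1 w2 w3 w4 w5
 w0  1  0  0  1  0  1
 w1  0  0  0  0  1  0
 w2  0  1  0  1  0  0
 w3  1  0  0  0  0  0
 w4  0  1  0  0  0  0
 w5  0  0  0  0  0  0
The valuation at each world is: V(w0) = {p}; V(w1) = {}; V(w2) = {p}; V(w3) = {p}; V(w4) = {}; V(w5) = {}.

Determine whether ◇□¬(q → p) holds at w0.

Recall that □ψ holds at a world iff ψ holds at every accessible world, and ◇ψ holds iff ψ holds at some accessible world.
At w0: ◇□¬(q → p) requires □¬(q → p) at some successor in {w0, w3, w5}.
  □¬(q → p) holds at w5, so ◇□¬(q → p) is true at w0.
    At w5: no accessible worlds, so □¬(q → p) holds vacuously.

Yes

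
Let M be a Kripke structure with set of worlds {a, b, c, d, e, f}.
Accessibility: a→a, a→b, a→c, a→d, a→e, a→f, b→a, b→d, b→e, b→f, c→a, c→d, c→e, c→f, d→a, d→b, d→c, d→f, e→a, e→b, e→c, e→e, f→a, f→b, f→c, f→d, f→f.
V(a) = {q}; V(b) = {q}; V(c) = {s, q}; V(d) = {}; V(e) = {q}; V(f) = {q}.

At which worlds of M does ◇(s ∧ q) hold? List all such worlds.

Let φ = ◇(s ∧ q). Evaluate φ at each world:
  a (successors {a, b, c, d, e, f}): φ is true.
  b (successors {a, d, e, f}): φ is false.
  c (successors {a, d, e, f}): φ is false.
  d (successors {a, b, c, f}): φ is true.
  e (successors {a, b, c, e}): φ is true.
  f (successors {a, b, c, d, f}): φ is true.
For instance, at a:
  At a: ◇(s ∧ q) requires s ∧ q at some successor in {a, b, c, d, e, f}.
    s ∧ q holds at c, so ◇(s ∧ q) is true at a.
Satisfying worlds: {a, d, e, f}

a, d, e, f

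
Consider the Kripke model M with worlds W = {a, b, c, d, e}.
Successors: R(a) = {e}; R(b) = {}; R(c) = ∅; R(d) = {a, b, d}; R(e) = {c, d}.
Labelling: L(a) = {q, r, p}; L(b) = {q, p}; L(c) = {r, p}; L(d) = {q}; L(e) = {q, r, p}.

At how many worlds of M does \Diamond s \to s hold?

5

Let φ = \Diamond s \to s. Evaluate φ at each world:
  a (successors {e}): φ is true.
  b (successors ∅): φ is true.
  c (successors ∅): φ is true.
  d (successors {a, b, d}): φ is true.
  e (successors {c, d}): φ is true.
For instance, at d:
  At d: \Diamond s is false, s is false, so \Diamond s \to s is true.
    At d: \Diamond s requires s at some successor in {a, b, d}.
      At a: s is false.
      At b: s is false.
      At d: s is false.
    So \Diamond s is false at d.
Satisfying worlds: {a, b, c, d, e}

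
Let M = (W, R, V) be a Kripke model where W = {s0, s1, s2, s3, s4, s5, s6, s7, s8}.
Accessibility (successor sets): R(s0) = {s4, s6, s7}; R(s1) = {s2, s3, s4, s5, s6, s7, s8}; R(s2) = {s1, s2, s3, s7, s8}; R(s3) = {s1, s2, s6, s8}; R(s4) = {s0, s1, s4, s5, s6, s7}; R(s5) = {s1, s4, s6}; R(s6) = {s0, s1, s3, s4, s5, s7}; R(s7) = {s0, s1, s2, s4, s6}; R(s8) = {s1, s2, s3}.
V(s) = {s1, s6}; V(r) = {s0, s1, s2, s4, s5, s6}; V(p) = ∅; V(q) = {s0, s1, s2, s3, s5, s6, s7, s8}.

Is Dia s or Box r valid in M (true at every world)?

Let φ = Dia s or Box r. Evaluate φ at each world:
  s0 (successors {s4, s6, s7}): φ is true.
  s1 (successors {s2, s3, s4, s5, s6, s7, s8}): φ is true.
  s2 (successors {s1, s2, s3, s7, s8}): φ is true.
  s3 (successors {s1, s2, s6, s8}): φ is true.
  s4 (successors {s0, s1, s4, s5, s6, s7}): φ is true.
  s5 (successors {s1, s4, s6}): φ is true.
  s6 (successors {s0, s1, s3, s4, s5, s7}): φ is true.
  s7 (successors {s0, s1, s2, s4, s6}): φ is true.
  s8 (successors {s1, s2, s3}): φ is true.
For instance, at s3:
  At s3: Dia s is true, Box r is false, so Dia s or Box r is true.
    At s3: Dia s requires s at some successor in {s1, s2, s6, s8}.
      s holds at s1, so Dia s is true at s3.
    At s3: Box r requires r at every successor {s1, s2, s6, s8}.
      r fails at s8, so Box r is false at s3.

Yes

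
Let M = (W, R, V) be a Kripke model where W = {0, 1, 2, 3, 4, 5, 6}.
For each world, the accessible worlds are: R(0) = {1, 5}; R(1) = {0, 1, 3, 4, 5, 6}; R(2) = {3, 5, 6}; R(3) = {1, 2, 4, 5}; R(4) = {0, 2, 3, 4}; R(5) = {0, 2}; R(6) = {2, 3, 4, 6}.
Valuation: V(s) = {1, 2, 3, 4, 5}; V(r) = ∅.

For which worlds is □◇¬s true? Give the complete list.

Let φ = □◇¬s. Evaluate φ at each world:
  0 (successors {1, 5}): φ is true.
  1 (successors {0, 1, 3, 4, 5, 6}): φ is false.
  2 (successors {3, 5, 6}): φ is false.
  3 (successors {1, 2, 4, 5}): φ is true.
  4 (successors {0, 2, 3, 4}): φ is false.
  5 (successors {0, 2}): φ is false.
  6 (successors {2, 3, 4, 6}): φ is false.
For instance, at 2:
  At 2: □◇¬s requires ◇¬s at every successor {3, 5, 6}.
    ◇¬s fails at 3, so □◇¬s is false at 2.
      At 3: ◇¬s requires ¬s at some successor in {1, 2, 4, 5}.
        At 1: ¬s is false.
        At 2: ¬s is false.
        At 4: ¬s is false.
        At 5: ¬s is false.
      So ◇¬s is false at 3.
Satisfying worlds: {0, 3}

0, 3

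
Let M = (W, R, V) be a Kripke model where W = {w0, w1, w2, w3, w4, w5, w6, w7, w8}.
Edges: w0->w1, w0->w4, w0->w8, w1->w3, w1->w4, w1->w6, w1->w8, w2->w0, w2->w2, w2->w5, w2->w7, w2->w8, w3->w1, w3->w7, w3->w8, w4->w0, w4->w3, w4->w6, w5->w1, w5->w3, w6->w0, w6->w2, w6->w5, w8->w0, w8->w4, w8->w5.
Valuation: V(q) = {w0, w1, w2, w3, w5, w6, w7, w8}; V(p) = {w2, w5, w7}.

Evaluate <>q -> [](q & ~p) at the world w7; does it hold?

Yes

At w7: <>q is false, [](q & ~p) is true, so <>q -> [](q & ~p) is true.
  At w7: no accessible worlds, so <>q is false.
  At w7: no accessible worlds, so [](q & ~p) holds vacuously.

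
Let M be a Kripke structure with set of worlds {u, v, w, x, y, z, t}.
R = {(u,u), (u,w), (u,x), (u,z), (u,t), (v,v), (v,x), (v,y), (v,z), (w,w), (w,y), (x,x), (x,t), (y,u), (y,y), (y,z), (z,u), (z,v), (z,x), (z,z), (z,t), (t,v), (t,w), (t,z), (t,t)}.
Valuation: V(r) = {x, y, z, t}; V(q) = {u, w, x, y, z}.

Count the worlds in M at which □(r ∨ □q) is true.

2

Recall that □ψ holds at a world iff ψ holds at every accessible world, and ◇ψ holds iff ψ holds at some accessible world.
Let φ = □(r ∨ □q). Evaluate φ at each world:
  u (successors {u, w, x, z, t}): φ is false.
  v (successors {v, x, y, z}): φ is false.
  w (successors {w, y}): φ is true.
  x (successors {x, t}): φ is true.
  y (successors {u, y, z}): φ is false.
  z (successors {u, v, x, z, t}): φ is false.
  t (successors {v, w, z, t}): φ is false.
For instance, at y:
  At y: □(r ∨ □q) requires r ∨ □q at every successor {u, y, z}.
    r ∨ □q fails at u, so □(r ∨ □q) is false at y.
      At u: r is false, □q is false, so r ∨ □q is false.
Satisfying worlds: {w, x}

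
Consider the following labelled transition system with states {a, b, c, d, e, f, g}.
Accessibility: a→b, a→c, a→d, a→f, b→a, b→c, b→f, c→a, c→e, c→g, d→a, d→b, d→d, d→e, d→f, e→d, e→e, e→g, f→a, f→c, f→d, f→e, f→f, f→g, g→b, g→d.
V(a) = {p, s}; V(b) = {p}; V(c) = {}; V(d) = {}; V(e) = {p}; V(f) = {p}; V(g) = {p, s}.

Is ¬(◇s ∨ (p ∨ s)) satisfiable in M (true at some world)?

No

Let φ = ¬(◇s ∨ (p ∨ s)). Evaluate φ at each world:
  a (successors {b, c, d, f}): φ is false.
  b (successors {a, c, f}): φ is false.
  c (successors {a, e, g}): φ is false.
  d (successors {a, b, d, e, f}): φ is false.
  e (successors {d, e, g}): φ is false.
  f (successors {a, c, d, e, f, g}): φ is false.
  g (successors {b, d}): φ is false.
For instance, at e:
  At e: ◇s ∨ (p ∨ s) is true, so ¬(◇s ∨ (p ∨ s)) is false.
    At e: ◇s is true, p ∨ s is true, so ◇s ∨ (p ∨ s) is true.
      At e: ◇s requires s at some successor in {d, e, g}.
        s holds at g, so ◇s is true at e.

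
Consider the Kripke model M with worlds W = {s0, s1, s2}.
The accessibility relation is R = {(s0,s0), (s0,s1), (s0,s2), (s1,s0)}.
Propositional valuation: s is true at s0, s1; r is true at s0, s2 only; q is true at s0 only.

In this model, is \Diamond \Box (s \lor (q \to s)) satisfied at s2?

At s2: no accessible worlds, so \Diamond \Box (s \lor (q \to s)) is false.

No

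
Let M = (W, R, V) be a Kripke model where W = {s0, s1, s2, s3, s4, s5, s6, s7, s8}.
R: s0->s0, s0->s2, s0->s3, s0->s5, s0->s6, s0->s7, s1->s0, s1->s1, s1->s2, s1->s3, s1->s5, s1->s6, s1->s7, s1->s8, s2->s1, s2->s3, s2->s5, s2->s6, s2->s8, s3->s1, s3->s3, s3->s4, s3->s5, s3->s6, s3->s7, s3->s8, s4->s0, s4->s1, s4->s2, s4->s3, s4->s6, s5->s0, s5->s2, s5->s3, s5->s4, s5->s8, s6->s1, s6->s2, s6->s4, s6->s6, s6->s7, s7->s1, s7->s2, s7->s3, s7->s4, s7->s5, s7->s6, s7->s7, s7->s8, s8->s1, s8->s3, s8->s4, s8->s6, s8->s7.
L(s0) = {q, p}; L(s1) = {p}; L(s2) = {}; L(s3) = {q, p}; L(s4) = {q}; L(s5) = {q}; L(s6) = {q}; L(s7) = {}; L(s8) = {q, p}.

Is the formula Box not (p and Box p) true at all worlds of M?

Recall that Box ψ holds at a world iff ψ holds at every accessible world, and Dia ψ holds iff ψ holds at some accessible world.
Let φ = Box not (p and Box p). Evaluate φ at each world:
  s0 (successors {s0, s2, s3, s5, s6, s7}): φ is true.
  s1 (successors {s0, s1, s2, s3, s5, s6, s7, s8}): φ is true.
  s2 (successors {s1, s3, s5, s6, s8}): φ is true.
  s3 (successors {s1, s3, s4, s5, s6, s7, s8}): φ is true.
  s4 (successors {s0, s1, s2, s3, s6}): φ is true.
  s5 (successors {s0, s2, s3, s4, s8}): φ is true.
  s6 (successors {s1, s2, s4, s6, s7}): φ is true.
  s7 (successors {s1, s2, s3, s4, s5, s6, s7, s8}): φ is true.
  s8 (successors {s1, s3, s4, s6, s7}): φ is true.
For instance, at s1:
  At s1: Box not (p and Box p) requires not (p and Box p) at every successor {s0, s1, s2, s3, s5, s6, s7, s8}.
    At s0: not (p and Box p) is true.
    At s1: not (p and Box p) is true.
    At s2: not (p and Box p) is true.
    At s3: not (p and Box p) is true.
    At s5: not (p and Box p) is true.
    At s6: not (p and Box p) is true.
    At s7: not (p and Box p) is true.
    At s8: not (p and Box p) is true.
  So Box not (p and Box p) is true at s1.

Yes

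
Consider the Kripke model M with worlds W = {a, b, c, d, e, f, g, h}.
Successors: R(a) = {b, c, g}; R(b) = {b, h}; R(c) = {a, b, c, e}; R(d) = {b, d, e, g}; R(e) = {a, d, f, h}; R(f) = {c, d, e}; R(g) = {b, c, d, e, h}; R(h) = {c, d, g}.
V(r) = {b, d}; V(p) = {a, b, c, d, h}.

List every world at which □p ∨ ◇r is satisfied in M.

a, b, c, d, e, f, g, h

Let φ = □p ∨ ◇r. Evaluate φ at each world:
  a (successors {b, c, g}): φ is true.
  b (successors {b, h}): φ is true.
  c (successors {a, b, c, e}): φ is true.
  d (successors {b, d, e, g}): φ is true.
  e (successors {a, d, f, h}): φ is true.
  f (successors {c, d, e}): φ is true.
  g (successors {b, c, d, e, h}): φ is true.
  h (successors {c, d, g}): φ is true.
For instance, at h:
  At h: □p is false, ◇r is true, so □p ∨ ◇r is true.
    At h: □p requires p at every successor {c, d, g}.
      p fails at g, so □p is false at h.
    At h: ◇r requires r at some successor in {c, d, g}.
      r holds at d, so ◇r is true at h.
Satisfying worlds: {a, b, c, d, e, f, g, h}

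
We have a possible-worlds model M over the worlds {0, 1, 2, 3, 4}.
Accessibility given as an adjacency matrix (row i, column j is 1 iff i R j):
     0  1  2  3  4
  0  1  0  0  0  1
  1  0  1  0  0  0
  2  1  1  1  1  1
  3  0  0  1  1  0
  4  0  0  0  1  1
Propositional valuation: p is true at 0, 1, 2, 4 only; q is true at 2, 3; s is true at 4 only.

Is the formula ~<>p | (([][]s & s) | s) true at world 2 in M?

Recall that []ψ holds at a world iff ψ holds at every accessible world, and <>ψ holds iff ψ holds at some accessible world.
At 2: ~<>p is false, ([][]s & s) | s is false, so ~<>p | (([][]s & s) | s) is false.
  At 2: <>p is true, so ~<>p is false.
    At 2: <>p requires p at some successor in {0, 1, 2, 3, 4}.
      p holds at 0, so <>p is true at 2.
  At 2: [][]s & s is false, s is false, so ([][]s & s) | s is false.
    At 2: [][]s is false, s is false, so [][]s & s is false.
      At 2: [][]s requires []s at every successor {0, 1, 2, 3, 4}.
        []s fails at 0, so [][]s is false at 2.

No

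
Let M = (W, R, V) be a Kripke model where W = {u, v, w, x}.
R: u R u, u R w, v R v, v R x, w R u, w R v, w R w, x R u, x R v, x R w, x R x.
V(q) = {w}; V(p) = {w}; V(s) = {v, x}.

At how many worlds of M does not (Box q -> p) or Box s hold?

Let φ = not (Box q -> p) or Box s. Evaluate φ at each world:
  u (successors {u, w}): φ is false.
  v (successors {v, x}): φ is true.
  w (successors {u, v, w}): φ is false.
  x (successors {u, v, w, x}): φ is false.
For instance, at v:
  At v: not (Box q -> p) is false, Box s is true, so not (Box q -> p) or Box s is true.
    At v: Box q -> p is true, so not (Box q -> p) is false.
      At v: Box q is false, p is false, so Box q -> p is true.
    At v: Box s requires s at every successor {v, x}.
      At v: s is true.
      At x: s is true.
    So Box s is true at v.
Satisfying worlds: {v}

1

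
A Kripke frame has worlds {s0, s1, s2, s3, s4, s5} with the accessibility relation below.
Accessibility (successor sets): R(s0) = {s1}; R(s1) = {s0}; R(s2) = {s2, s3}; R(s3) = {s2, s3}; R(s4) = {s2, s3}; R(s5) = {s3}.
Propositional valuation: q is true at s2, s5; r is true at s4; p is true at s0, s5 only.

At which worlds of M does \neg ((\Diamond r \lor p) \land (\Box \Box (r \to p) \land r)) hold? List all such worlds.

Let φ = \neg ((\Diamond r \lor p) \land (\Box \Box (r \to p) \land r)). Evaluate φ at each world:
  s0 (successors {s1}): φ is true.
  s1 (successors {s0}): φ is true.
  s2 (successors {s2, s3}): φ is true.
  s3 (successors {s2, s3}): φ is true.
  s4 (successors {s2, s3}): φ is true.
  s5 (successors {s3}): φ is true.
For instance, at s4:
  At s4: (\Diamond r \lor p) \land (\Box \Box (r \to p) \land r) is false, so \neg ((\Diamond r \lor p) \land (\Box \Box (r \to p) \land r)) is true.
    At s4: \Diamond r \lor p is false, \Box \Box (r \to p) \land r is true, so (\Diamond r \lor p) \land (\Box \Box (r \to p) \land r) is false.
      At s4: \Diamond r is false, p is false, so \Diamond r \lor p is false.
      At s4: \Box \Box (r \to p) is true, r is true, so \Box \Box (r \to p) \land r is true.
Satisfying worlds: {s0, s1, s2, s3, s4, s5}

s0, s1, s2, s3, s4, s5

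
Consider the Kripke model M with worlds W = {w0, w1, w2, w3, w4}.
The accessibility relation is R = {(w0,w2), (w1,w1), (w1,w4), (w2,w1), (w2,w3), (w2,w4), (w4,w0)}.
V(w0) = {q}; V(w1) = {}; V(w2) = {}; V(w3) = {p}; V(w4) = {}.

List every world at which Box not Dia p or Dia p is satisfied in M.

w1, w2, w3, w4

Let φ = Box not Dia p or Dia p. Evaluate φ at each world:
  w0 (successors {w2}): φ is false.
  w1 (successors {w1, w4}): φ is true.
  w2 (successors {w1, w3, w4}): φ is true.
  w3 (successors ∅): φ is true.
  w4 (successors {w0}): φ is true.
For instance, at w4:
  At w4: Box not Dia p is true, Dia p is false, so Box not Dia p or Dia p is true.
    At w4: Box not Dia p requires not Dia p at every successor {w0}.
      At w0: not Dia p is true.
    So Box not Dia p is true at w4.
    At w4: Dia p requires p at some successor in {w0}.
      At w0: p is false.
    So Dia p is false at w4.
Satisfying worlds: {w1, w2, w3, w4}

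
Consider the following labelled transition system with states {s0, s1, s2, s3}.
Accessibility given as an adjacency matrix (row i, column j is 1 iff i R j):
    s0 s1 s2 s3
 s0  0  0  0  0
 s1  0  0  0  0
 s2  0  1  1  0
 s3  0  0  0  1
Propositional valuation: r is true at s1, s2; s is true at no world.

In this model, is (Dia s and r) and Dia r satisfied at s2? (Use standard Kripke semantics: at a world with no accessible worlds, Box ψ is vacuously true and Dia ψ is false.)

No

At s2: Dia s and r is false, Dia r is true, so (Dia s and r) and Dia r is false.
  At s2: Dia s is false, r is true, so Dia s and r is false.
    At s2: Dia s requires s at some successor in {s1, s2}.
      At s1: s is false.
      At s2: s is false.
    So Dia s is false at s2.
  At s2: Dia r requires r at some successor in {s1, s2}.
    r holds at s1, so Dia r is true at s2.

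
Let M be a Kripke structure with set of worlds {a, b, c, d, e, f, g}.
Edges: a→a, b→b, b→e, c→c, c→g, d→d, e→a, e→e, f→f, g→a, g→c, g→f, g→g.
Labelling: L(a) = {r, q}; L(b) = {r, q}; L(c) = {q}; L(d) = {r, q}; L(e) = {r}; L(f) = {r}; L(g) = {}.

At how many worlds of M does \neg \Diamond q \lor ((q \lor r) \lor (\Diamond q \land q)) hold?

Let φ = \neg \Diamond q \lor ((q \lor r) \lor (\Diamond q \land q)). Evaluate φ at each world:
  a (successors {a}): φ is true.
  b (successors {b, e}): φ is true.
  c (successors {c, g}): φ is true.
  d (successors {d}): φ is true.
  e (successors {a, e}): φ is true.
  f (successors {f}): φ is true.
  g (successors {a, c, f, g}): φ is false.
For instance, at e:
  At e: \neg \Diamond q is false, (q \lor r) \lor (\Diamond q \land q) is true, so \neg \Diamond q \lor ((q \lor r) \lor (\Diamond q \land q)) is true.
    At e: \Diamond q is true, so \neg \Diamond q is false.
      At e: \Diamond q requires q at some successor in {a, e}.
        q holds at a, so \Diamond q is true at e.
    At e: q \lor r is true, \Diamond q \land q is false, so (q \lor r) \lor (\Diamond q \land q) is true.
      At e: \Diamond q is true, q is false, so \Diamond q \land q is false.
Satisfying worlds: {a, b, c, d, e, f}

6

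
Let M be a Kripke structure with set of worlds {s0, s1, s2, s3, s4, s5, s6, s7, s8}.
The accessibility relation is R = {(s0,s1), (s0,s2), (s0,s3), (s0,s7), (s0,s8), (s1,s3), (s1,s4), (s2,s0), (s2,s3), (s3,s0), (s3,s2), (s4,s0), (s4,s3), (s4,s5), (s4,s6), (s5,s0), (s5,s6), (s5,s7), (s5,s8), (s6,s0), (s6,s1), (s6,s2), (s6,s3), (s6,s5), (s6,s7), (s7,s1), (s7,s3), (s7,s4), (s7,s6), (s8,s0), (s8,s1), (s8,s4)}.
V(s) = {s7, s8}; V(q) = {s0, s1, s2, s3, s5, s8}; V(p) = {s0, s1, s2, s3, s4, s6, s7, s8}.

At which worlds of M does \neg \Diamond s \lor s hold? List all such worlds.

s1, s2, s3, s4, s7, s8

Let φ = \neg \Diamond s \lor s. Evaluate φ at each world:
  s0 (successors {s1, s2, s3, s7, s8}): φ is false.
  s1 (successors {s3, s4}): φ is true.
  s2 (successors {s0, s3}): φ is true.
  s3 (successors {s0, s2}): φ is true.
  s4 (successors {s0, s3, s5, s6}): φ is true.
  s5 (successors {s0, s6, s7, s8}): φ is false.
  s6 (successors {s0, s1, s2, s3, s5, s7}): φ is false.
  s7 (successors {s1, s3, s4, s6}): φ is true.
  s8 (successors {s0, s1, s4}): φ is true.
For instance, at s0:
  At s0: \neg \Diamond s is false, s is false, so \neg \Diamond s \lor s is false.
    At s0: \Diamond s is true, so \neg \Diamond s is false.
      At s0: \Diamond s requires s at some successor in {s1, s2, s3, s7, s8}.
        s holds at s7, so \Diamond s is true at s0.
Satisfying worlds: {s1, s2, s3, s4, s7, s8}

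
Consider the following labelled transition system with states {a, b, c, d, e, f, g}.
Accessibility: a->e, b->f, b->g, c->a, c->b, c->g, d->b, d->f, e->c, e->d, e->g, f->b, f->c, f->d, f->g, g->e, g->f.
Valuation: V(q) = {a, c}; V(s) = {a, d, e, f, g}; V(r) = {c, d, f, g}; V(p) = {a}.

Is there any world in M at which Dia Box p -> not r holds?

Yes

Let φ = Dia Box p -> not r. Evaluate φ at each world:
  a (successors {e}): φ is true.
  b (successors {f, g}): φ is true.
  c (successors {a, b, g}): φ is true.
  d (successors {b, f}): φ is true.
  e (successors {c, d, g}): φ is true.
  f (successors {b, c, d, g}): φ is true.
  g (successors {e, f}): φ is true.
Detail at a (witness):
  At a: Dia Box p is false, not r is true, so Dia Box p -> not r is true.
    At a: Dia Box p requires Box p at some successor in {e}.
      At e: Box p is false.
    So Dia Box p is false at a.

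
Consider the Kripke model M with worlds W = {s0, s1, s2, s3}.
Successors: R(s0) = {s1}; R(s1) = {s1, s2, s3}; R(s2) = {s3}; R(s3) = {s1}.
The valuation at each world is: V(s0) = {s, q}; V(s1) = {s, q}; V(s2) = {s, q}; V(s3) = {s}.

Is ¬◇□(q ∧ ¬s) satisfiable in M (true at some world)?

Let φ = ¬◇□(q ∧ ¬s). Evaluate φ at each world:
  s0 (successors {s1}): φ is true.
  s1 (successors {s1, s2, s3}): φ is true.
  s2 (successors {s3}): φ is true.
  s3 (successors {s1}): φ is true.
Detail at s0 (witness):
  At s0: ◇□(q ∧ ¬s) is false, so ¬◇□(q ∧ ¬s) is true.
    At s0: ◇□(q ∧ ¬s) requires □(q ∧ ¬s) at some successor in {s1}.
      At s1: □(q ∧ ¬s) is false.
    So ◇□(q ∧ ¬s) is false at s0.

Yes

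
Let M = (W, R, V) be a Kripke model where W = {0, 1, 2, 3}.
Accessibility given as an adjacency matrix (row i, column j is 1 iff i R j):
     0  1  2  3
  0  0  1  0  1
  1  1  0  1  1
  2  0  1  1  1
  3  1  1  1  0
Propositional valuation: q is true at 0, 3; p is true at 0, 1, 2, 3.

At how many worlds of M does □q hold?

0

Let φ = □q. Evaluate φ at each world:
  0 (successors {1, 3}): φ is false.
  1 (successors {0, 2, 3}): φ is false.
  2 (successors {1, 2, 3}): φ is false.
  3 (successors {0, 1, 2}): φ is false.
For instance, at 0:
  At 0: □q requires q at every successor {1, 3}.
    q fails at 1, so □q is false at 0.
Satisfying worlds: none.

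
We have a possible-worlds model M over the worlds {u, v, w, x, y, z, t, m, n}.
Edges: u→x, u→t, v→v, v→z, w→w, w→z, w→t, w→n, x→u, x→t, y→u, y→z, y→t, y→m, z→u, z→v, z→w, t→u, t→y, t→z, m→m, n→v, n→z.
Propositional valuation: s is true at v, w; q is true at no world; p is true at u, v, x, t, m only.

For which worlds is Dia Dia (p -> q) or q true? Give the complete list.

Recall that Dia ψ holds at a world iff ψ holds at some accessible world.
Let φ = Dia Dia (p -> q) or q. Evaluate φ at each world:
  u (successors {x, t}): φ is true.
  v (successors {v, z}): φ is true.
  w (successors {w, z, t, n}): φ is true.
  x (successors {u, t}): φ is true.
  y (successors {u, z, t, m}): φ is true.
  z (successors {u, v, w}): φ is true.
  t (successors {u, y, z}): φ is true.
  m (successors {m}): φ is false.
  n (successors {v, z}): φ is true.
For instance, at n:
  At n: Dia Dia (p -> q) is true, q is false, so Dia Dia (p -> q) or q is true.
    At n: Dia Dia (p -> q) requires Dia (p -> q) at some successor in {v, z}.
      Dia (p -> q) holds at v, so Dia Dia (p -> q) is true at n.
Satisfying worlds: {u, v, w, x, y, z, t, n}

u, v, w, x, y, z, t, n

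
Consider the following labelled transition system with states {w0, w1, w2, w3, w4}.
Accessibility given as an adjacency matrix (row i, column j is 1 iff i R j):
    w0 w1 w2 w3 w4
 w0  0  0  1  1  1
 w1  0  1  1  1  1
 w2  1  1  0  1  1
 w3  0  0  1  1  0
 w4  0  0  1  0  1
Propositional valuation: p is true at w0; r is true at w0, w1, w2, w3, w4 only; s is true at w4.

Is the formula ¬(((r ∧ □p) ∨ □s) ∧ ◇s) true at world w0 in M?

At w0: ((r ∧ □p) ∨ □s) ∧ ◇s is false, so ¬(((r ∧ □p) ∨ □s) ∧ ◇s) is true.
  At w0: (r ∧ □p) ∨ □s is false, ◇s is true, so ((r ∧ □p) ∨ □s) ∧ ◇s is false.
    At w0: r ∧ □p is false, □s is false, so (r ∧ □p) ∨ □s is false.
      At w0: r is true, □p is false, so r ∧ □p is false.
      At w0: □s requires s at every successor {w2, w3, w4}.
        s fails at w2, so □s is false at w0.
    At w0: ◇s requires s at some successor in {w2, w3, w4}.
      s holds at w4, so ◇s is true at w0.

Yes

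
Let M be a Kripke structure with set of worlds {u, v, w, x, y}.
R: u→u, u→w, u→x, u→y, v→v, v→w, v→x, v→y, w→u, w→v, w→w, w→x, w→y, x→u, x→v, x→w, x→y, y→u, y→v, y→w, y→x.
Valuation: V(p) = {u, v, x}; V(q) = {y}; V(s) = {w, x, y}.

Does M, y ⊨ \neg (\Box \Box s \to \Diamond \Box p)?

No

At y: \Box \Box s \to \Diamond \Box p is true, so \neg (\Box \Box s \to \Diamond \Box p) is false.
  At y: \Box \Box s is false, \Diamond \Box p is false, so \Box \Box s \to \Diamond \Box p is true.
    At y: \Box \Box s requires \Box s at every successor {u, v, w, x}.
      \Box s fails at u, so \Box \Box s is false at y.
    At y: \Diamond \Box p requires \Box p at some successor in {u, v, w, x}.
      At u: \Box p is false.
      At v: \Box p is false.
      At w: \Box p is false.
      At x: \Box p is false.
    So \Diamond \Box p is false at y.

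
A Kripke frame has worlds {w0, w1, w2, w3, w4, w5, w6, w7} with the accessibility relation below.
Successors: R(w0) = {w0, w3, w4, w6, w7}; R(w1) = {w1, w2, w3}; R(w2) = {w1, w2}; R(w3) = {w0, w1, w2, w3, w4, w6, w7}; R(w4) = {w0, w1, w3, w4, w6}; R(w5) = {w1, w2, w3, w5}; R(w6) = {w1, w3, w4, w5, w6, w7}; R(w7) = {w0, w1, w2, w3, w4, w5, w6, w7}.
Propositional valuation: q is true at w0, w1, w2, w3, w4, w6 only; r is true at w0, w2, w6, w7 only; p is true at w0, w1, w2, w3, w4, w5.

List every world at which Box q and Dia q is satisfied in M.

Let φ = Box q and Dia q. Evaluate φ at each world:
  w0 (successors {w0, w3, w4, w6, w7}): φ is false.
  w1 (successors {w1, w2, w3}): φ is true.
  w2 (successors {w1, w2}): φ is true.
  w3 (successors {w0, w1, w2, w3, w4, w6, w7}): φ is false.
  w4 (successors {w0, w1, w3, w4, w6}): φ is true.
  w5 (successors {w1, w2, w3, w5}): φ is false.
  w6 (successors {w1, w3, w4, w5, w6, w7}): φ is false.
  w7 (successors {w0, w1, w2, w3, w4, w5, w6, w7}): φ is false.
For instance, at w2:
  At w2: Box q is true, Dia q is true, so Box q and Dia q is true.
    At w2: Box q requires q at every successor {w1, w2}.
      At w1: q is true.
      At w2: q is true.
    So Box q is true at w2.
    At w2: Dia q requires q at some successor in {w1, w2}.
      q holds at w1, so Dia q is true at w2.
Satisfying worlds: {w1, w2, w4}

w1, w2, w4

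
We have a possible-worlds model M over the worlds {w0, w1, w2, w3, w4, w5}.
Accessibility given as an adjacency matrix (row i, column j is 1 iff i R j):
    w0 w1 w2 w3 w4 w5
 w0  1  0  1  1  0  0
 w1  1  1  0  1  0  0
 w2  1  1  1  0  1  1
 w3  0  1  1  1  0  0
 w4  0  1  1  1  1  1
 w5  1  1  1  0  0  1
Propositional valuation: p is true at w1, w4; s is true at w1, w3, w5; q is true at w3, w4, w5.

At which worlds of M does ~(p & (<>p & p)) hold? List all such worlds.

Let φ = ~(p & (<>p & p)). Evaluate φ at each world:
  w0 (successors {w0, w2, w3}): φ is true.
  w1 (successors {w0, w1, w3}): φ is false.
  w2 (successors {w0, w1, w2, w4, w5}): φ is true.
  w3 (successors {w1, w2, w3}): φ is true.
  w4 (successors {w1, w2, w3, w4, w5}): φ is false.
  w5 (successors {w0, w1, w2, w5}): φ is true.
For instance, at w2:
  At w2: p & (<>p & p) is false, so ~(p & (<>p & p)) is true.
    At w2: p is false, <>p & p is false, so p & (<>p & p) is false.
      At w2: <>p is true, p is false, so <>p & p is false.
Satisfying worlds: {w0, w2, w3, w5}

w0, w2, w3, w5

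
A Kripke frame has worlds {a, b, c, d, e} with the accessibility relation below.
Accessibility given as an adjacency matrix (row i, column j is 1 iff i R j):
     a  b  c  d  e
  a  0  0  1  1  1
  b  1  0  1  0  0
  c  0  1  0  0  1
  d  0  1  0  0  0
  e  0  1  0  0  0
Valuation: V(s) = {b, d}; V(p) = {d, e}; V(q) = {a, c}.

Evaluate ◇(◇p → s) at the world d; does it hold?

Yes

At d: ◇(◇p → s) requires ◇p → s at some successor in {b}.
  ◇p → s holds at b, so ◇(◇p → s) is true at d.
    At b: ◇p is false, s is true, so ◇p → s is true.
      At b: ◇p requires p at some successor in {a, c}.
        At a: p is false.
        At c: p is false.
      So ◇p is false at b.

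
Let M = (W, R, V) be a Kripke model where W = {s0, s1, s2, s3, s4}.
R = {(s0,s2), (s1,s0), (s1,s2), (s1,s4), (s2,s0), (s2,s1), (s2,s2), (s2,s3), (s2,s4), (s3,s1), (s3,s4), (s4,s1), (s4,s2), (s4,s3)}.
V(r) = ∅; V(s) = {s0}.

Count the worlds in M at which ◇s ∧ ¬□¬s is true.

2

Recall that □ψ holds at a world iff ψ holds at every accessible world, and ◇ψ holds iff ψ holds at some accessible world.
Let φ = ◇s ∧ ¬□¬s. Evaluate φ at each world:
  s0 (successors {s2}): φ is false.
  s1 (successors {s0, s2, s4}): φ is true.
  s2 (successors {s0, s1, s2, s3, s4}): φ is true.
  s3 (successors {s1, s4}): φ is false.
  s4 (successors {s1, s2, s3}): φ is false.
For instance, at s2:
  At s2: ◇s is true, ¬□¬s is true, so ◇s ∧ ¬□¬s is true.
    At s2: ◇s requires s at some successor in {s0, s1, s2, s3, s4}.
      s holds at s0, so ◇s is true at s2.
    At s2: □¬s is false, so ¬□¬s is true.
      At s2: □¬s requires ¬s at every successor {s0, s1, s2, s3, s4}.
        ¬s fails at s0, so □¬s is false at s2.
Satisfying worlds: {s1, s2}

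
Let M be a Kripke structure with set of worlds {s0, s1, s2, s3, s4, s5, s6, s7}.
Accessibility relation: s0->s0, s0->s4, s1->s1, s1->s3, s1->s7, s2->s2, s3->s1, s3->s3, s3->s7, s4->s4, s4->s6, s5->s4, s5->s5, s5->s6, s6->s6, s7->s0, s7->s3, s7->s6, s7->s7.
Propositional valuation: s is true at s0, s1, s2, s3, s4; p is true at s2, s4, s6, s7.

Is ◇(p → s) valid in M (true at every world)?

No

Let φ = ◇(p → s). Evaluate φ at each world:
  s0 (successors {s0, s4}): φ is true.
  s1 (successors {s1, s3, s7}): φ is true.
  s2 (successors {s2}): φ is true.
  s3 (successors {s1, s3, s7}): φ is true.
  s4 (successors {s4, s6}): φ is true.
  s5 (successors {s4, s5, s6}): φ is true.
  s6 (successors {s6}): φ is false.
  s7 (successors {s0, s3, s6, s7}): φ is true.
Detail at s6 (counterexample):
  At s6: ◇(p → s) requires p → s at some successor in {s6}.
    At s6: p → s is false.
  So ◇(p → s) is false at s6.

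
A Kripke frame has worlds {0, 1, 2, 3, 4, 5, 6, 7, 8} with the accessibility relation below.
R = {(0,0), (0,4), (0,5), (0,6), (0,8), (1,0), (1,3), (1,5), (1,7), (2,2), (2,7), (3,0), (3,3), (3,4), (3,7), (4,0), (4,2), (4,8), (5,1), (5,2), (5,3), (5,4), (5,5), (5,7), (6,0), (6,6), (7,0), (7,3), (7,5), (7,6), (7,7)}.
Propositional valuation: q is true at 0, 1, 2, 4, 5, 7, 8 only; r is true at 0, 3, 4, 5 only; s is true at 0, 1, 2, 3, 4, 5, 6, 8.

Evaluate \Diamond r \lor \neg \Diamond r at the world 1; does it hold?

Yes

At 1: \Diamond r is true, \neg \Diamond r is false, so \Diamond r \lor \neg \Diamond r is true.
  At 1: \Diamond r requires r at some successor in {0, 3, 5, 7}.
    r holds at 0, so \Diamond r is true at 1.
  At 1: \Diamond r is true, so \neg \Diamond r is false.
    At 1: \Diamond r requires r at some successor in {0, 3, 5, 7}.
      r holds at 0, so \Diamond r is true at 1.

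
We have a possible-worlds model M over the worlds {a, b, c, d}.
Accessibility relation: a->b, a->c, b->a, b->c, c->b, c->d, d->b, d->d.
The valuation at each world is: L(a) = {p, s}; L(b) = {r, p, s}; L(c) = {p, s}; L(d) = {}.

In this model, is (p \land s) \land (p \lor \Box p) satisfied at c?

At c: p \land s is true, p \lor \Box p is true, so (p \land s) \land (p \lor \Box p) is true.
  At c: p is true, \Box p is false, so p \lor \Box p is true.
    At c: \Box p requires p at every successor {b, d}.
      p fails at d, so \Box p is false at c.

Yes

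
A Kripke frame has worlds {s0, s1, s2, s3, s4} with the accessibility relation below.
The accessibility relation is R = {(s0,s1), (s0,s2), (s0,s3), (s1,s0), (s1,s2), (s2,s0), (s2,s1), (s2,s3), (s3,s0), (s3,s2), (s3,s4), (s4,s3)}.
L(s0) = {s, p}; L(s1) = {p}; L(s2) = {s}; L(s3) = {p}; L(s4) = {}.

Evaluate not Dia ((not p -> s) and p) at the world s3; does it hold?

At s3: Dia ((not p -> s) and p) is true, so not Dia ((not p -> s) and p) is false.
  At s3: Dia ((not p -> s) and p) requires (not p -> s) and p at some successor in {s0, s2, s4}.
    (not p -> s) and p holds at s0, so Dia ((not p -> s) and p) is true at s3.

No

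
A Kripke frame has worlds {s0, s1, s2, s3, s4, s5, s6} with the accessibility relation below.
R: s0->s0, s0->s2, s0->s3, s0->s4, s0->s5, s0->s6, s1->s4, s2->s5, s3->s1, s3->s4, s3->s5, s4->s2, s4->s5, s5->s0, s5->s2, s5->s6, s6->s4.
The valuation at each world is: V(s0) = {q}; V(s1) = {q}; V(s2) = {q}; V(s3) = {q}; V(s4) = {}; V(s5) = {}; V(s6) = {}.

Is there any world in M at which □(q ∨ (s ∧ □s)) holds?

Let φ = □(q ∨ (s ∧ □s)). Evaluate φ at each world:
  s0 (successors {s0, s2, s3, s4, s5, s6}): φ is false.
  s1 (successors {s4}): φ is false.
  s2 (successors {s5}): φ is false.
  s3 (successors {s1, s4, s5}): φ is false.
  s4 (successors {s2, s5}): φ is false.
  s5 (successors {s0, s2, s6}): φ is false.
  s6 (successors {s4}): φ is false.
For instance, at s1:
  At s1: □(q ∨ (s ∧ □s)) requires q ∨ (s ∧ □s) at every successor {s4}.
    q ∨ (s ∧ □s) fails at s4, so □(q ∨ (s ∧ □s)) is false at s1.
      At s4: q is false, s ∧ □s is false, so q ∨ (s ∧ □s) is false.

No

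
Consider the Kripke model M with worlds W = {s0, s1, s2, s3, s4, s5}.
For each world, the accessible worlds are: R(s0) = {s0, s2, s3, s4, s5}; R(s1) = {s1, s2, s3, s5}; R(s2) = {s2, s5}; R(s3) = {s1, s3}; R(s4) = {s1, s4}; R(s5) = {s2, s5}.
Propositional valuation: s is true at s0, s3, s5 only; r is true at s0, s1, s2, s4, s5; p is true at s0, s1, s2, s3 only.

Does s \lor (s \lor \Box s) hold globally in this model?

No

Let φ = s \lor (s \lor \Box s). Evaluate φ at each world:
  s0 (successors {s0, s2, s3, s4, s5}): φ is true.
  s1 (successors {s1, s2, s3, s5}): φ is false.
  s2 (successors {s2, s5}): φ is false.
  s3 (successors {s1, s3}): φ is true.
  s4 (successors {s1, s4}): φ is false.
  s5 (successors {s2, s5}): φ is true.
Detail at s1 (counterexample):
  At s1: s is false, s \lor \Box s is false, so s \lor (s \lor \Box s) is false.
    At s1: s is false, \Box s is false, so s \lor \Box s is false.
      At s1: \Box s requires s at every successor {s1, s2, s3, s5}.
        s fails at s1, so \Box s is false at s1.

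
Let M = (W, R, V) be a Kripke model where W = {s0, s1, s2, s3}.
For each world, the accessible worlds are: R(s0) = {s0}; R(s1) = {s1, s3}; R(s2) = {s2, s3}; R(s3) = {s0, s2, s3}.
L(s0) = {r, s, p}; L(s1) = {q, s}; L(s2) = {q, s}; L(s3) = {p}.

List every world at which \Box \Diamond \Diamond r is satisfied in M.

s0, s1, s2, s3

Let φ = \Box \Diamond \Diamond r. Evaluate φ at each world:
  s0 (successors {s0}): φ is true.
  s1 (successors {s1, s3}): φ is true.
  s2 (successors {s2, s3}): φ is true.
  s3 (successors {s0, s2, s3}): φ is true.
For instance, at s2:
  At s2: \Box \Diamond \Diamond r requires \Diamond \Diamond r at every successor {s2, s3}.
      At s2: \Diamond \Diamond r requires \Diamond r at some successor in {s2, s3}.
        \Diamond r holds at s3, so \Diamond \Diamond r is true at s2.
      At s3: \Diamond \Diamond r requires \Diamond r at some successor in {s0, s2, s3}.
        \Diamond r holds at s0, so \Diamond \Diamond r is true at s3.
  So \Box \Diamond \Diamond r is true at s2.
Satisfying worlds: {s0, s1, s2, s3}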